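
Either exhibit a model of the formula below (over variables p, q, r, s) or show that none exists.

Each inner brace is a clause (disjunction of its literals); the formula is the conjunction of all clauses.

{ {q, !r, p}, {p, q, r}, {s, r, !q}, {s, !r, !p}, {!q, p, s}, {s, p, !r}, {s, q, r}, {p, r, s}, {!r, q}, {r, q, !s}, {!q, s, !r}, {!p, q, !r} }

Suppose r = true.
Unit clause (q) forces q = true.
Unit clause (s) forces s = true.
No clause remains; p is free.

p: true,  q: true,  r: true,  s: true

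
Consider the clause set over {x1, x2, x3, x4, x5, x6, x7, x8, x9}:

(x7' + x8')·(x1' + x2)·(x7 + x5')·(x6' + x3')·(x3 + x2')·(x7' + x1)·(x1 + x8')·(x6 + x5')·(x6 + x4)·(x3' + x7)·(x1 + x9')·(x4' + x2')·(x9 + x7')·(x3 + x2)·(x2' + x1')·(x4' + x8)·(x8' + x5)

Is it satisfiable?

Try x7 = 0.
(x5') alone gives x5 = 0.
(x3') alone gives x3 = 0.
(x2') alone gives x2 = 0.
But (x2) is also a unit clause — contradiction.
That branch fails; take x7 = 1 instead.
(x8') alone gives x8 = 0.
(x1) alone gives x1 = 1.
(x2) alone gives x2 = 1.
But (x2') is also a unit clause — contradiction.
Either choice for x7 ends in contradiction.
No assignment satisfies every clause.

No, unsatisfiable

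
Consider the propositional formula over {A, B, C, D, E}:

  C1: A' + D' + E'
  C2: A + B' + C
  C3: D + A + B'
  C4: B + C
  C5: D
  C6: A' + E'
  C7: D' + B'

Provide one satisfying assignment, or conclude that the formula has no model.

A: 0,  B: 0,  C: 1,  D: 1,  E: 0

(D) alone gives D = 1.
(B') alone gives B = 0.
(C) alone gives C = 1.
Try A = 0.
No clause remains; E is free.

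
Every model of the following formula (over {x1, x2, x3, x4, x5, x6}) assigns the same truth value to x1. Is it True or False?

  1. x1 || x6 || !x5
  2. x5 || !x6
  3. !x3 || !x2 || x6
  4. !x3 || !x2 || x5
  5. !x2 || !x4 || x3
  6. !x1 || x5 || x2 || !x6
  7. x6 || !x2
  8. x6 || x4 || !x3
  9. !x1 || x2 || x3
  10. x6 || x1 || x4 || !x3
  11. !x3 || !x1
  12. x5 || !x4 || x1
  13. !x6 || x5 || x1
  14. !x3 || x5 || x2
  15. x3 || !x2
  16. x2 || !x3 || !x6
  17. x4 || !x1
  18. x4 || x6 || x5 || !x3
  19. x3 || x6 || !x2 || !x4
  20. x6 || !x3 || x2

Suppose x1 = true.
(!x3) alone gives x3 = false.
(x2) alone gives x2 = true.
Now (!x2) is unsatisfied and unit — conflict.
So every satisfying assignment has x1 = False.

False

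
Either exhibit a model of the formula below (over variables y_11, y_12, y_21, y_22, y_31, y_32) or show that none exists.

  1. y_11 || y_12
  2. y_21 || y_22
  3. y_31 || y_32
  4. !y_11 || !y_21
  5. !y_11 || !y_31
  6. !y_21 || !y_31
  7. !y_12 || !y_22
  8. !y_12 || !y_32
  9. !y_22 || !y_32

UNSATISFIABLE

Suppose y_11 = true.
(!y_21) alone gives y_21 = false.
(y_22) alone gives y_22 = true.
(!y_31) alone gives y_31 = false.
(y_32) alone gives y_32 = true.
But (!y_32) is also a unit clause — contradiction.
Undo y_11 and try y_11 = false.
(y_12) alone gives y_12 = true.
(!y_22) alone gives y_22 = false.
(y_21) alone gives y_21 = true.
(!y_31) alone gives y_31 = false.
(y_32) alone gives y_32 = true.
But (!y_32) is also a unit clause — contradiction.
Either choice for y_11 ends in contradiction.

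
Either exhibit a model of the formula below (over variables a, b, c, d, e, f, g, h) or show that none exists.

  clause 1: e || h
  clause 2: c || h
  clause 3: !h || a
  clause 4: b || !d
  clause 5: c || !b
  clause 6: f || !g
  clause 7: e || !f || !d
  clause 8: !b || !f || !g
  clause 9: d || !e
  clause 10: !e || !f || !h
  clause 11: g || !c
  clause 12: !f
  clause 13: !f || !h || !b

a ↦ true, b ↦ false, c ↦ false, d ↦ false, e ↦ false, f ↦ false, g ↦ false, h ↦ true

Unit clause (!f) forces f = false.
Unit clause (!g) forces g = false.
Unit clause (!c) forces c = false.
Unit clause (h) forces h = true.
Unit clause (a) forces a = true.
Unit clause (!b) forces b = false.
Unit clause (!d) forces d = false.
Unit clause (!e) forces e = false.
Every clause now holds.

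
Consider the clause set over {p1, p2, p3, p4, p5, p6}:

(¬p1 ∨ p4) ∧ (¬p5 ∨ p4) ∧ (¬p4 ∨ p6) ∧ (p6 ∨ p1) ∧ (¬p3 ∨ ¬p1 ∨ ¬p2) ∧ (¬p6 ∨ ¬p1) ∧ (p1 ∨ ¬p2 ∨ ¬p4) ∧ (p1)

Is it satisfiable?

Unsatisfiable

(p1) alone gives p1 = True.
(p4) alone gives p4 = True.
(p6) alone gives p6 = True.
That conflicts with the unit clause (¬p6).
No assignment satisfies every clause.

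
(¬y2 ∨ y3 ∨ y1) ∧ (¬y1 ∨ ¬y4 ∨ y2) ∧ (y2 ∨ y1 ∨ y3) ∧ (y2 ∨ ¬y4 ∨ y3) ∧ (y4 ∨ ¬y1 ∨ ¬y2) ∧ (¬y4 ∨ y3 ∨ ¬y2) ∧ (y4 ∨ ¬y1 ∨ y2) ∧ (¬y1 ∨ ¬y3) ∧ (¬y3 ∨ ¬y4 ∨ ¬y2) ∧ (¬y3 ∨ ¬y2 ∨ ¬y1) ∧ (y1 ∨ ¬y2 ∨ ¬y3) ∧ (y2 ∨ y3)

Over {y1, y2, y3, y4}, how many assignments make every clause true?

2

There are 2^4 = 16 truth assignments over (y1, y2, y3, y4).
Check each against the 12 clauses (columns in the order y1, y2, y3, y4):
  F F F F  ✗ fails (y2 ∨ y1 ∨ y3)
  F F F T  ✗ fails (y2 ∨ y1 ∨ y3)
  F F T F  ✓ satisfies all
  F F T T  ✓ satisfies all
  F T F F  ✗ fails (¬y2 ∨ y3 ∨ y1)
  F T F T  ✗ fails (¬y2 ∨ y3 ∨ y1)
  F T T F  ✗ fails (y1 ∨ ¬y2 ∨ ¬y3)
  F T T T  ✗ fails (¬y3 ∨ ¬y4 ∨ ¬y2)
  T F F F  ✗ fails (y4 ∨ ¬y1 ∨ y2)
  T F F T  ✗ fails (¬y1 ∨ ¬y4 ∨ y2)
  T F T F  ✗ fails (y4 ∨ ¬y1 ∨ y2)
  T F T T  ✗ fails (¬y1 ∨ ¬y4 ∨ y2)
  T T F F  ✗ fails (y4 ∨ ¬y1 ∨ ¬y2)
  T T F T  ✗ fails (¬y4 ∨ y3 ∨ ¬y2)
  T T T F  ✗ fails (y4 ∨ ¬y1 ∨ ¬y2)
  T T T T  ✗ fails (¬y1 ∨ ¬y3)
2 of the 16 rows are models.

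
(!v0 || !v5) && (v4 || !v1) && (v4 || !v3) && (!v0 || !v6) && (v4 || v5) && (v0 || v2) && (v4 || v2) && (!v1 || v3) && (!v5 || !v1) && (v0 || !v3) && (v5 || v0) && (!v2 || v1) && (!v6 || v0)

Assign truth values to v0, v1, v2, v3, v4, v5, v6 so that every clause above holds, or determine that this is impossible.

v0 ↦ true, v1 ↦ true, v2 ↦ false, v3 ↦ true, v4 ↦ true, v5 ↦ false, v6 ↦ false

Case v0 = true:
The clause (!v5) is unit, so v5 = false.
The clause (!v6) is unit, so v6 = false.
The clause (v4) is unit, so v4 = true.
Case v1 = true:
The clause (v3) is unit, so v3 = true.
All clauses hold; v2 can take either value.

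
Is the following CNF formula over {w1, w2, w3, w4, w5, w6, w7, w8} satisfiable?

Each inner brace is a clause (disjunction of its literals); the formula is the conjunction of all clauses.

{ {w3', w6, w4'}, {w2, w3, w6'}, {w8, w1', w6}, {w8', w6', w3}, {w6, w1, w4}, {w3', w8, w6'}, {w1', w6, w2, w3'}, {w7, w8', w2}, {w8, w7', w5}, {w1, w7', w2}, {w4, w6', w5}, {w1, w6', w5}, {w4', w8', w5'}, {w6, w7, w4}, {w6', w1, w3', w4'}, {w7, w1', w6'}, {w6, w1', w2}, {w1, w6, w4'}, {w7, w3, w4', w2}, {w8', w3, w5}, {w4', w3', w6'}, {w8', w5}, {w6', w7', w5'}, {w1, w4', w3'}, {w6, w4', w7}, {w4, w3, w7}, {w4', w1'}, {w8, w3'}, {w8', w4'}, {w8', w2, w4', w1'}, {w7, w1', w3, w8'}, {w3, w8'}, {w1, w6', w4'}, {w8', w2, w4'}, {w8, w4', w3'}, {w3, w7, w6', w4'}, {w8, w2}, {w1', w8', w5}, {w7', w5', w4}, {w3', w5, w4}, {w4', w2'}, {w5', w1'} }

Case w8 = 1:
From the singleton clause (w5), w5 = 1.
From the singleton clause (w4'), w4 = 0.
From the singleton clause (w3), w3 = 1.
From the singleton clause (w7'), w7 = 0.
From the singleton clause (w2), w2 = 1.
From the singleton clause (w6), w6 = 1.
From the singleton clause (w1'), w1 = 0.
All clauses are satisfied.
A satisfying assignment: w1: 0; w2: 1; w3: 1; w4: 0; w5: 1; w6: 1; w7: 0; w8: 1.

Yes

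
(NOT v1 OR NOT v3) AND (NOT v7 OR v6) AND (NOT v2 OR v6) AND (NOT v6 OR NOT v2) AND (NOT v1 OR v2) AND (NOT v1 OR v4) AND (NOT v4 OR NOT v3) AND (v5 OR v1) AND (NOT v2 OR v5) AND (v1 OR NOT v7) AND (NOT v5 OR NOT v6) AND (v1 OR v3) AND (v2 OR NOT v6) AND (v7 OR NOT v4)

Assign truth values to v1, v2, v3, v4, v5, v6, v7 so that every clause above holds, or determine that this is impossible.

Try v1 = false.
The clause (v5) is unit, so v5 = true.
The clause (NOT v7) is unit, so v7 = false.
The clause (NOT v6) is unit, so v6 = false.
The clause (NOT v2) is unit, so v2 = false.
The clause (v3) is unit, so v3 = true.
The clause (NOT v4) is unit, so v4 = false.
Every clause now holds.

v1: false,  v2: false,  v3: true,  v4: false,  v5: true,  v6: false,  v7: false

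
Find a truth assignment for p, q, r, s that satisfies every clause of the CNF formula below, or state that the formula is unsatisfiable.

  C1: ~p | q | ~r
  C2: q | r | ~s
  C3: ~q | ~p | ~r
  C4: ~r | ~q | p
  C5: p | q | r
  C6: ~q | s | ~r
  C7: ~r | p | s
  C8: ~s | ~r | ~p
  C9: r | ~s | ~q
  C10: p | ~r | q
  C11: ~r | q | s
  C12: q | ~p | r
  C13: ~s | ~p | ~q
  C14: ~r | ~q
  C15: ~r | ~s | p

p=1, q=1, r=0, s=0

Suppose r = 0.
Suppose q = 1.
The clause (~s) is unit, so s = 0.
No clause remains; p is free.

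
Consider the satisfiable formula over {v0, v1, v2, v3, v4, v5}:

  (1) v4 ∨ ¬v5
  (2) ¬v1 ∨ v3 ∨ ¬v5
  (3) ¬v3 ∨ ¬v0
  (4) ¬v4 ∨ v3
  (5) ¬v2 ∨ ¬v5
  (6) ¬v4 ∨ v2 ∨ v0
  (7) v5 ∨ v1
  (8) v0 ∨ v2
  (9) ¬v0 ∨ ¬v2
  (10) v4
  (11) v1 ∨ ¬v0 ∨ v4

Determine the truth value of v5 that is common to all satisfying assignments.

Suppose v5 = True.
Unit clause (v4) forces v4 = True.
Unit clause (v3) forces v3 = True.
Unit clause (¬v0) forces v0 = False.
Unit clause (¬v2) forces v2 = False.
Now (v2) is unsatisfied and unit — conflict.
So every satisfying assignment has v5 = False.

False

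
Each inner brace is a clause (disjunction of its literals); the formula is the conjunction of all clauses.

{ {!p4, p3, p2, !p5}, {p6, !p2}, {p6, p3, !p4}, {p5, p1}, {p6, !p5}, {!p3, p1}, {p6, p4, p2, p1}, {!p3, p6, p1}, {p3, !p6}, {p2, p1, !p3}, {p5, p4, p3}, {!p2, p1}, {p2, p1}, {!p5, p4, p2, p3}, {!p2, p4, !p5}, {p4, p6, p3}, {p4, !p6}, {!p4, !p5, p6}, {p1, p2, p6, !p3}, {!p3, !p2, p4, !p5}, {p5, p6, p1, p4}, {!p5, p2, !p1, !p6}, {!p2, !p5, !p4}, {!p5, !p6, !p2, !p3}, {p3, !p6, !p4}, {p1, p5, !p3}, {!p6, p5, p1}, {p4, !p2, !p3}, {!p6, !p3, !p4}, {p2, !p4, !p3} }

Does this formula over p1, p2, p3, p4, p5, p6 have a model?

Yes, satisfiable

Try p6 = false.
Unit clause (!p2) forces p2 = false.
Unit clause (!p5) forces p5 = false.
Unit clause (p1) forces p1 = true.
Try p3 = true.
Unit clause (!p4) forces p4 = false.
This assignment satisfies each clause.
A satisfying assignment: p1: true, p2: false, p3: true, p4: false, p5: false, p6: false.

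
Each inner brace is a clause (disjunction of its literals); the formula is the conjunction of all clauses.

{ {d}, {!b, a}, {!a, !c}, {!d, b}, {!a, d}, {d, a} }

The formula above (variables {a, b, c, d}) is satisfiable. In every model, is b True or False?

True

Suppose b = false.
From the singleton clause (d), d = true.
But (!d) is also a unit clause — contradiction.
So every satisfying assignment has b = True.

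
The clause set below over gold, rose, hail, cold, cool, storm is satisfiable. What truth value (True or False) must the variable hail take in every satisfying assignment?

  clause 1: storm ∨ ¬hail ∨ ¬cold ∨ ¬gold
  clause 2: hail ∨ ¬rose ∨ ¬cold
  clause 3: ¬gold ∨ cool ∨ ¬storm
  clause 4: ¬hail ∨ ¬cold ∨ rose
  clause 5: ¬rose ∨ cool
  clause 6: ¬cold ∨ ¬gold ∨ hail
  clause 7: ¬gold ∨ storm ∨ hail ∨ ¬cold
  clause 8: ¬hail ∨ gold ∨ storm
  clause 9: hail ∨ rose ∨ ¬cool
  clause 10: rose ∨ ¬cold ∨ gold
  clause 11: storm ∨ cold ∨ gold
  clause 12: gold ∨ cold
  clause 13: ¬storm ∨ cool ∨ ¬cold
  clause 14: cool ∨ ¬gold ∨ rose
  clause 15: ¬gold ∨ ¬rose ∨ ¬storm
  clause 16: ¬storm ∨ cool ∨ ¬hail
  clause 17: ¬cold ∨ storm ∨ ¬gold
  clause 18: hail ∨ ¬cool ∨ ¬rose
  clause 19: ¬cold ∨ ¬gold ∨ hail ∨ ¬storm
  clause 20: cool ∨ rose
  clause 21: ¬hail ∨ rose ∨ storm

Suppose hail = False.
Try rose = False.
From the singleton clause (¬cool), cool = False.
But (cool) is also a unit clause — contradiction.
That branch fails; take rose = True instead.
From the singleton clause (¬cold), cold = False.
From the singleton clause (cool), cool = True.
But (¬cool) is also a unit clause — contradiction.
Either choice for rose ends in contradiction.
So every satisfying assignment has hail = True.

True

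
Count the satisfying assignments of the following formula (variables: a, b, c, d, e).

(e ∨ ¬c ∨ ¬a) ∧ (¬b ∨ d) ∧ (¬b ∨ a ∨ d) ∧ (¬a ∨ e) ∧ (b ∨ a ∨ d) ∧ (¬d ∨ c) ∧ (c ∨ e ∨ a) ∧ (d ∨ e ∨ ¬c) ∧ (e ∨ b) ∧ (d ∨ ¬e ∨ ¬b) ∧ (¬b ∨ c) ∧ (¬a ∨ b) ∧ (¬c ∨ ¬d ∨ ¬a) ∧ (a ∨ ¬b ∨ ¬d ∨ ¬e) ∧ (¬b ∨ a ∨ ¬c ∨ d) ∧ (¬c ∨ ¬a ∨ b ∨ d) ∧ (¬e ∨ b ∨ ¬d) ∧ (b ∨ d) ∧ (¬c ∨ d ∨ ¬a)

1

There are 2^5 = 32 truth assignments over (a, b, c, d, e).
Split on d. With d = True, the clauses containing d are satisfied and ¬d drops from the rest; 1 of the 2^4 = 16 assignments to the other variables satisfy what remains.
With d = False, by the same count on the reduced clause set, 0 assignments work.
(One model: a=F, b=T, c=T, d=T, e=F.)
Total: 1 + 0 = 1.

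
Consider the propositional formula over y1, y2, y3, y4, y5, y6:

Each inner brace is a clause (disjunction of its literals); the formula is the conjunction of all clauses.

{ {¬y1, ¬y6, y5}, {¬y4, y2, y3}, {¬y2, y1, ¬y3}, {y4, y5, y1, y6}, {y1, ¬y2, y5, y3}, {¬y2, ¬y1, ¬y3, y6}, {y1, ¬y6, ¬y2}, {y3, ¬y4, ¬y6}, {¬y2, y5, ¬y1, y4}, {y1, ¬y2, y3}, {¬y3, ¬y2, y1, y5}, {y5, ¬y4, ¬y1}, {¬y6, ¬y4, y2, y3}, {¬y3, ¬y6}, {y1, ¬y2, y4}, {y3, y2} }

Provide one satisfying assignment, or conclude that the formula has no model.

Suppose y3 = True.
(¬y6) alone gives y6 = False.
Suppose y2 = False.
Suppose y4 = True.
Suppose y5 = True.
No clause remains; y1 is free.

y1 ↦ False; y2 ↦ False; y3 ↦ True; y4 ↦ True; y5 ↦ True; y6 ↦ False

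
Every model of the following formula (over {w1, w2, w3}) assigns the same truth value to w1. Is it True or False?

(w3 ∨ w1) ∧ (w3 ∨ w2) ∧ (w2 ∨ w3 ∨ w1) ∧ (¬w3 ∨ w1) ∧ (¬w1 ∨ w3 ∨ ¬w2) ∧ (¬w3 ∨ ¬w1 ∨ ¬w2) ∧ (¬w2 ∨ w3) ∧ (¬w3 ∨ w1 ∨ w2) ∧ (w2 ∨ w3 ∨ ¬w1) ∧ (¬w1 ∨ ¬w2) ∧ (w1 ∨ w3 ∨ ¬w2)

True

Suppose w1 = False.
From the singleton clause (w3), w3 = True.
That conflicts with the unit clause (¬w3).
So every satisfying assignment has w1 = True.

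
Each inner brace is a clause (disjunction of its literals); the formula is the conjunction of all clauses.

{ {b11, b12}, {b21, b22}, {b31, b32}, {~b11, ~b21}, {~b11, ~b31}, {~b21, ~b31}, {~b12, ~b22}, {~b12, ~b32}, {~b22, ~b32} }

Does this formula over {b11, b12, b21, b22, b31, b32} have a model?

No

Suppose b11 = 1.
The clause (~b21) is unit, so b21 = 0.
The clause (b22) is unit, so b22 = 1.
The clause (~b31) is unit, so b31 = 0.
The clause (b32) is unit, so b32 = 1.
That conflicts with the unit clause (~b32).
Backtrack on b11: now try b11 = 0.
The clause (b12) is unit, so b12 = 1.
The clause (~b22) is unit, so b22 = 0.
The clause (b21) is unit, so b21 = 1.
The clause (~b31) is unit, so b31 = 0.
The clause (b32) is unit, so b32 = 1.
That conflicts with the unit clause (~b32).
Both values of b11 lead to a conflict.
No assignment satisfies every clause.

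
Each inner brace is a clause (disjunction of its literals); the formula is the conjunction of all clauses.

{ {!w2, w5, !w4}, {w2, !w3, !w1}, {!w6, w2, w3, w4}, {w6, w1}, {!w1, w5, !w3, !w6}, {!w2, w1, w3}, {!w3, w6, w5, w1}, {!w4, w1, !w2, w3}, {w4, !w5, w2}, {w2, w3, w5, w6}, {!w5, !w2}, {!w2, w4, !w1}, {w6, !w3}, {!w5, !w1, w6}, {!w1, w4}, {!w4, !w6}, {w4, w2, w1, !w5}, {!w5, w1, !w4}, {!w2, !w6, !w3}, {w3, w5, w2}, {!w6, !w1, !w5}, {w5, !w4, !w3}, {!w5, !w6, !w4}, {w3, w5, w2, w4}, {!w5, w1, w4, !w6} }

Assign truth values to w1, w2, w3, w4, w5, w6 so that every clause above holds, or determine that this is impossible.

Suppose w6 = true.
The clause (!w4) is unit, so w4 = false.
The clause (!w1) is unit, so w1 = false.
The clause (!w5) is unit, so w5 = false.
Suppose w2 = false.
The clause (w3) is unit, so w3 = true.
All clauses are satisfied.

w1: false, w2: false, w3: true, w4: false, w5: false, w6: true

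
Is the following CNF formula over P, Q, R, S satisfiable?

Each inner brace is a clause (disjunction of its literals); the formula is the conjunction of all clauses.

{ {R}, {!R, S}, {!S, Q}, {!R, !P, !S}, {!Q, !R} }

No, unsatisfiable

From the singleton clause (R), R = true.
From the singleton clause (S), S = true.
From the singleton clause (Q), Q = true.
That conflicts with the unit clause (!Q).
No assignment satisfies every clause.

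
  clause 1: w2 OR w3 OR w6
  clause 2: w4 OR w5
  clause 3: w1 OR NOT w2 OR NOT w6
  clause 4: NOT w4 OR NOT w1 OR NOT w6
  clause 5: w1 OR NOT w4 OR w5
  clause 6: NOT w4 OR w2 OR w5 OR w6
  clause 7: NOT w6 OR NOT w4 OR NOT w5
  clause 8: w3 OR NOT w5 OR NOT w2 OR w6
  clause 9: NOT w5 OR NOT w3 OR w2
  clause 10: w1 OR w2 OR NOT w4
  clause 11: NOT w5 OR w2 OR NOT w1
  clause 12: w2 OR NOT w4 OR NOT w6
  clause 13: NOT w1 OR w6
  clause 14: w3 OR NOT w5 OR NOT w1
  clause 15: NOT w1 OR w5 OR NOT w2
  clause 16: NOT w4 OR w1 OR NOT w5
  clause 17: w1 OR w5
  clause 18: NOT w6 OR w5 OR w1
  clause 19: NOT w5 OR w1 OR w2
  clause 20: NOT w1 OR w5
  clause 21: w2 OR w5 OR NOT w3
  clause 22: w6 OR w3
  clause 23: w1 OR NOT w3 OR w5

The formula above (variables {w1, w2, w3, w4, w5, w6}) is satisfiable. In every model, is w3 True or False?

Suppose w3 = false.
The clause (w6) is unit, so w6 = true.
Suppose w4 = true.
The clause (NOT w1) is unit, so w1 = false.
The clause (NOT w2) is unit, so w2 = false.
But (w2) is also a unit clause — contradiction.
So w4 must be the other value — set w4 = false.
The clause (w5) is unit, so w5 = true.
The clause (NOT w1) is unit, so w1 = false.
The clause (NOT w2) is unit, so w2 = false.
But (w2) is also a unit clause — contradiction.
Either choice for w4 ends in contradiction.
So every satisfying assignment has w3 = True.

True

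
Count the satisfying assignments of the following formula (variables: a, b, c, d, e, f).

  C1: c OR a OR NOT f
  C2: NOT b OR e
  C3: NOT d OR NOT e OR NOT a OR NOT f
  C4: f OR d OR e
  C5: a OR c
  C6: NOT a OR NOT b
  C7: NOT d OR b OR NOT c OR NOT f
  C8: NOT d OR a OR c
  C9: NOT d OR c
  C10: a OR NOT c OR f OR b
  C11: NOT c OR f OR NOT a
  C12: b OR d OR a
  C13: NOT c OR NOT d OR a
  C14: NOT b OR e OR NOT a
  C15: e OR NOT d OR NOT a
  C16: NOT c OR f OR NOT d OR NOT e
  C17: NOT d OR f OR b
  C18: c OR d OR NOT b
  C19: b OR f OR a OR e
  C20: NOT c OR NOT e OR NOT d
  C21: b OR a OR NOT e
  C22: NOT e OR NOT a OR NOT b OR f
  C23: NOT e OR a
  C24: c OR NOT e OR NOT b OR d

5

There are 2^6 = 64 truth assignments over (a, b, c, d, e, f).
Split on a. With a = true, the clauses containing a are satisfied and NOT a drops from the rest; 5 of the 2^5 = 32 assignments to the other variables satisfy what remains.
With a = false, by the same count on the reduced clause set, 0 assignments work.
(One model: a=T, b=F, c=F, d=F, e=F, f=T.)
Total: 5 + 0 = 5.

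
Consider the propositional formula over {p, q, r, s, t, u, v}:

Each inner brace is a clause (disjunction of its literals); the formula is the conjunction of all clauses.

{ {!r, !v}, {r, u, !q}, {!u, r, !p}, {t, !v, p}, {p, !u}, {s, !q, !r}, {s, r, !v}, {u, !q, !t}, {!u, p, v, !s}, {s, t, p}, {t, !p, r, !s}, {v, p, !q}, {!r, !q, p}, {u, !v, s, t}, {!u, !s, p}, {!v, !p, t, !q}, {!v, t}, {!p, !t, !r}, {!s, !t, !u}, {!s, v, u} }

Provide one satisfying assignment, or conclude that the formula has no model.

p ↦ true,  q ↦ false,  r ↦ true,  s ↦ false,  t ↦ false,  u ↦ false,  v ↦ false

Try r = true.
The clause (!v) is unit, so v = false.
Try p = true.
The clause (!t) is unit, so t = false.
Try s = false.
The clause (!q) is unit, so q = false.
Every clause is now satisfied; u is unconstrained.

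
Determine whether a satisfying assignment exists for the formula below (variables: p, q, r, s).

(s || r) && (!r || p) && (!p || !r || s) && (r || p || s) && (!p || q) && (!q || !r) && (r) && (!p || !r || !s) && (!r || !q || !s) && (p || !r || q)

No

From the singleton clause (r), r = true.
From the singleton clause (p), p = true.
From the singleton clause (s), s = true.
But (!s) is also a unit clause — contradiction.
No assignment satisfies every clause.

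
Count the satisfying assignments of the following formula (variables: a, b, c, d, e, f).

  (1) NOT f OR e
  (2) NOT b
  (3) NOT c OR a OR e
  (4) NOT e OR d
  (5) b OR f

There are 2^6 = 64 truth assignments over (a, b, c, d, e, f).
Split on a. With a = true, the clauses containing a are satisfied and NOT a drops from the rest; 2 of the 2^5 = 32 assignments to the other variables satisfy what remains.
With a = false, by the same count on the reduced clause set, 2 assignments work.
Total: 2 + 2 = 4.

4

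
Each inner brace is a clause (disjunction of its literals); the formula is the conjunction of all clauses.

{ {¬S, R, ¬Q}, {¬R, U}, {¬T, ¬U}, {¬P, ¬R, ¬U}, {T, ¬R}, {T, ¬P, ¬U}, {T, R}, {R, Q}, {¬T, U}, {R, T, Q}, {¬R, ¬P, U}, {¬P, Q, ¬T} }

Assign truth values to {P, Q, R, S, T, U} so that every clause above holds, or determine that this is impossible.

UNSATISFIABLE

Branch on R: set R = False.
The clause (T) is unit, so T = True.
The clause (¬U) is unit, so U = False.
But (U) is also a unit clause — contradiction.
Undo R and try R = True.
The clause (U) is unit, so U = True.
The clause (¬T) is unit, so T = False.
But (T) is also a unit clause — contradiction.
Neither R = True nor R = False works.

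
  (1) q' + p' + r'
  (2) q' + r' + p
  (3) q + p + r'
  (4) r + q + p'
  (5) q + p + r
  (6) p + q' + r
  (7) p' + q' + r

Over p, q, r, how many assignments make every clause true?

There are 2^3 = 8 truth assignments over (p, q, r).
Split on q. With q = 1, the clauses containing q are satisfied and q' drops from the rest; 0 of the 2^2 = 4 assignments to the other variables satisfy what remains.
With q = 0, by the same count on the reduced clause set, 1 assignment works.
Total: 0 + 1 = 1.

1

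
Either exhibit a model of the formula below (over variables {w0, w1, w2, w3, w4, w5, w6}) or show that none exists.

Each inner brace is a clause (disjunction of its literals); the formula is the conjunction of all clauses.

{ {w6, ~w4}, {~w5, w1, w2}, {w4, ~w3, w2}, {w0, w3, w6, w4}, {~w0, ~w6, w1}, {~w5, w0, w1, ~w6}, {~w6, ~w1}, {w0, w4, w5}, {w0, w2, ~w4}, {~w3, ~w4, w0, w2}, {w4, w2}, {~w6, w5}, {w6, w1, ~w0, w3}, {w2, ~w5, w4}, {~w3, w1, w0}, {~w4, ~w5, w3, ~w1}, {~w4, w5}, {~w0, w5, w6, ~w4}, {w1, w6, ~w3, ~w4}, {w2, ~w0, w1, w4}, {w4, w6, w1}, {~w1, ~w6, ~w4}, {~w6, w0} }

Case w6 = 0:
From the singleton clause (~w4), w4 = 0.
From the singleton clause (w2), w2 = 1.
From the singleton clause (w1), w1 = 1.
Case w0 = 1:
No clause remains; w3, w5 are free.

w0: 1, w1: 1, w2: 1, w3: 1, w4: 0, w5: 1, w6: 0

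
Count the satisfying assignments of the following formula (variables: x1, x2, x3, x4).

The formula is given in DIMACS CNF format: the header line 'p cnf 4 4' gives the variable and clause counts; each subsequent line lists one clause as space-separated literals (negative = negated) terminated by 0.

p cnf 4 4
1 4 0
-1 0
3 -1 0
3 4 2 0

4

There are 2^4 = 16 truth assignments over (x1, x2, x3, x4).
Check each against the 4 clauses (columns in the order x1, x2, x3, x4):
  F F F F  ✗ fails (x1 ∨ x4)
  F F F T  ✓ satisfies all
  F F T F  ✗ fails (x1 ∨ x4)
  F F T T  ✓ satisfies all
  F T F F  ✗ fails (x1 ∨ x4)
  F T F T  ✓ satisfies all
  F T T F  ✗ fails (x1 ∨ x4)
  F T T T  ✓ satisfies all
  T F F F  ✗ fails (¬x1)
  T F F T  ✗ fails (¬x1)
  T F T F  ✗ fails (¬x1)
  T F T T  ✗ fails (¬x1)
  T T F F  ✗ fails (¬x1)
  T T F T  ✗ fails (¬x1)
  T T T F  ✗ fails (¬x1)
  T T T T  ✗ fails (¬x1)
4 of the 16 rows are models.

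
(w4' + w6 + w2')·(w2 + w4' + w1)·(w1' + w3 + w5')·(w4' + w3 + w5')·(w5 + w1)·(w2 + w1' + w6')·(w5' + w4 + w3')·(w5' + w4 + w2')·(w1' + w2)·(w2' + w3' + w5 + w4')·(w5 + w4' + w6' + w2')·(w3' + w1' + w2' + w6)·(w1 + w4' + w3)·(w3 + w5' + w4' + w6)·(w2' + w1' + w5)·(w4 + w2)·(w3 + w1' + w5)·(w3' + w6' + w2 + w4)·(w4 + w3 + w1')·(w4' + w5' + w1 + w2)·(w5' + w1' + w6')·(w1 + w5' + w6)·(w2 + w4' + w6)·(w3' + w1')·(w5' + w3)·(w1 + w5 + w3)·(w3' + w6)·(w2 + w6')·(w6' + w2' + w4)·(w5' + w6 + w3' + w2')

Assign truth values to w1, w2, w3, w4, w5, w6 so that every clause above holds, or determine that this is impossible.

w1 ↦ 0,  w2 ↦ 1,  w3 ↦ 1,  w4 ↦ 1,  w5 ↦ 1,  w6 ↦ 1

Suppose w5 = 1.
The clause (w3) is unit, so w3 = 1.
The clause (w4) is unit, so w4 = 1.
The clause (w1') is unit, so w1 = 0.
The clause (w2) is unit, so w2 = 1.
The clause (w6) is unit, so w6 = 1.
Every clause now holds.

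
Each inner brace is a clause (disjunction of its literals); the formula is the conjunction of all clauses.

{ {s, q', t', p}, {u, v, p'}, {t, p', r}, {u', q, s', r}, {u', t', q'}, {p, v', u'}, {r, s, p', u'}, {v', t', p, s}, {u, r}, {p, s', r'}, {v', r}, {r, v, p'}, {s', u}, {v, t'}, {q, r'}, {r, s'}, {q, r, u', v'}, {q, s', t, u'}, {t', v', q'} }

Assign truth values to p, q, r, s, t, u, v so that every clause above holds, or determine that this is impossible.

p: 0; q: 1; r: 1; s: 0; t: 0; u: 0; v: 1

Branch on u: set u = 0.
From the singleton clause (r), r = 1.
From the singleton clause (s'), s = 0.
From the singleton clause (q), q = 1.
Branch on t: set t = 0.
Branch on v: set v = 1.
All clauses hold; p can take either value.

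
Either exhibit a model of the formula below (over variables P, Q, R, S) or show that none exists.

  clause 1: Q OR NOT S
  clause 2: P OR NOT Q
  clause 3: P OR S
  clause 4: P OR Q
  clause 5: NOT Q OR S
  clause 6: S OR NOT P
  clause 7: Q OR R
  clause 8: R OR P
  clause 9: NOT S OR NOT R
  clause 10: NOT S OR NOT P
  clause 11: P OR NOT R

UNSATISFIABLE

Case Q = true:
(P) alone gives P = true.
(S) alone gives S = true.
That conflicts with the unit clause (NOT S).
That branch fails; take Q = false instead.
(NOT S) alone gives S = false.
(P) alone gives P = true.
That conflicts with the unit clause (NOT P).
Neither Q = true nor Q = false works.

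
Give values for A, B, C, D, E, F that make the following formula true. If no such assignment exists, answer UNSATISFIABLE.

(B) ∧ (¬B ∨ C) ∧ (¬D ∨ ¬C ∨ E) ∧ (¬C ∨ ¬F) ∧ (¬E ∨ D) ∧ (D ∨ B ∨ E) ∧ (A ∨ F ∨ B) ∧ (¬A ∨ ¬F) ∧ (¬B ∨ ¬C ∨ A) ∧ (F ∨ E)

A ↦ True, B ↦ True, C ↦ True, D ↦ True, E ↦ True, F ↦ False

(B) alone gives B = True.
(C) alone gives C = True.
(¬F) alone gives F = False.
(A) alone gives A = True.
(E) alone gives E = True.
(D) alone gives D = True.
All clauses are satisfied.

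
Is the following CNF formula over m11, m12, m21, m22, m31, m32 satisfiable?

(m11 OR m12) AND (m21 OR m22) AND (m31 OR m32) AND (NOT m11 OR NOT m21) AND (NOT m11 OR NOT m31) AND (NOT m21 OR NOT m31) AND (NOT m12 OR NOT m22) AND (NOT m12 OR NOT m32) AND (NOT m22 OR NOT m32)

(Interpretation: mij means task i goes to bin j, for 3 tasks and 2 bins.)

Unsatisfiable

Branch on m11: set m11 = true.
From the singleton clause (NOT m21), m21 = false.
From the singleton clause (m22), m22 = true.
From the singleton clause (NOT m31), m31 = false.
From the singleton clause (m32), m32 = true.
But (NOT m32) is also a unit clause — contradiction.
So m11 must be the other value — set m11 = false.
From the singleton clause (m12), m12 = true.
From the singleton clause (NOT m22), m22 = false.
From the singleton clause (m21), m21 = true.
From the singleton clause (NOT m31), m31 = false.
From the singleton clause (m32), m32 = true.
But (NOT m32) is also a unit clause — contradiction.
Neither m11 = true nor m11 = false works.
No assignment satisfies every clause.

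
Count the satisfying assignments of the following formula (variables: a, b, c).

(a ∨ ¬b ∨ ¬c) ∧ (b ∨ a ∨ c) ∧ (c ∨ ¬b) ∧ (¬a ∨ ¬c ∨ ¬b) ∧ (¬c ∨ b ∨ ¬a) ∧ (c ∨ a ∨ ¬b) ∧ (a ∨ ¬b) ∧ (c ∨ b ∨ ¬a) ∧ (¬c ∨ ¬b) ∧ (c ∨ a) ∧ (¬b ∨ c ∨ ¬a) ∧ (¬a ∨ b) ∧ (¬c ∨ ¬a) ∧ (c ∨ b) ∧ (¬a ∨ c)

There are 2^3 = 8 truth assignments over (a, b, c).
Check each against the 15 clauses (columns in the order a, b, c):
  F F F  ✗ fails (b ∨ a ∨ c)
  F F T  ✓ satisfies all
  F T F  ✗ fails (c ∨ ¬b)
  F T T  ✗ fails (a ∨ ¬b ∨ ¬c)
  T F F  ✗ fails (c ∨ b ∨ ¬a)
  T F T  ✗ fails (¬c ∨ b ∨ ¬a)
  T T F  ✗ fails (c ∨ ¬b)
  T T T  ✗ fails (¬a ∨ ¬c ∨ ¬b)
1 of the 8 rows is a model.

1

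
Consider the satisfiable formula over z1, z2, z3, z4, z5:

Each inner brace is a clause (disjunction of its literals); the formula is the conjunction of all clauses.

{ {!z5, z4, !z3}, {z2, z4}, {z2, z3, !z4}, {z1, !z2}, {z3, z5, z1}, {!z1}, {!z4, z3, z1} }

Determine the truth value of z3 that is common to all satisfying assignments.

Suppose z3 = false.
From the singleton clause (!z1), z1 = false.
From the singleton clause (!z2), z2 = false.
From the singleton clause (z4), z4 = true.
Now (!z4) is unsatisfied and unit — conflict.
So every satisfying assignment has z3 = True.

True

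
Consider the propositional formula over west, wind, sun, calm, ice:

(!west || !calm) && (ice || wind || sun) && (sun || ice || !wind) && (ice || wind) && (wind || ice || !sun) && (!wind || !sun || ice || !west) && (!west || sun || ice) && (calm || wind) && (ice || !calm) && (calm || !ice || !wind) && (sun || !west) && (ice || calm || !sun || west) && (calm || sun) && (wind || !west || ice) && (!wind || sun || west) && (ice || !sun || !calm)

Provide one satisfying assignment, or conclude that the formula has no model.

west ↦ false,  wind ↦ false,  sun ↦ false,  calm ↦ true,  ice ↦ true

Suppose west = false.
Suppose ice = true.
Suppose calm = true.
Suppose wind = false.
No clause remains; sun is free.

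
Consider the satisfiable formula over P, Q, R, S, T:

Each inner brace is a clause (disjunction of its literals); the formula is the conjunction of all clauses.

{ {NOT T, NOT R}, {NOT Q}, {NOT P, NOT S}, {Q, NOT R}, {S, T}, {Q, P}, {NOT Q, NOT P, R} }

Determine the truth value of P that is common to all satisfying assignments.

True

Suppose P = false.
The clause (NOT Q) is unit, so Q = false.
Now (Q) is unsatisfied and unit — conflict.
So every satisfying assignment has P = True.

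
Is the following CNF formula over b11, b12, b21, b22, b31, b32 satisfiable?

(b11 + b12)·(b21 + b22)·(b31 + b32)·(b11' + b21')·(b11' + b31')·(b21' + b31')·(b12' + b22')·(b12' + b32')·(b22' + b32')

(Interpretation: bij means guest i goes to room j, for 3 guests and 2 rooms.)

Case b11 = 1:
Unit clause (b21') forces b21 = 0.
Unit clause (b22) forces b22 = 1.
Unit clause (b31') forces b31 = 0.
Unit clause (b32) forces b32 = 1.
But (b32') is also a unit clause — contradiction.
So b11 must be the other value — set b11 = 0.
Unit clause (b12) forces b12 = 1.
Unit clause (b22') forces b22 = 0.
Unit clause (b21) forces b21 = 1.
Unit clause (b31') forces b31 = 0.
Unit clause (b32) forces b32 = 1.
But (b32') is also a unit clause — contradiction.
Either choice for b11 ends in contradiction.
No assignment satisfies every clause.

No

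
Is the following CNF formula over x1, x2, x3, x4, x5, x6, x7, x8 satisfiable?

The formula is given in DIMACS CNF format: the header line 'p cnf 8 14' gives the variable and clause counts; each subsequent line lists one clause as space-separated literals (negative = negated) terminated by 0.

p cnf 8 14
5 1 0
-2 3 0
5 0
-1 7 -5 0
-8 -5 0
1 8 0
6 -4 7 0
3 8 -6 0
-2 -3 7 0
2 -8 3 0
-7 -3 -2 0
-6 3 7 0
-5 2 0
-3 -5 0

No, unsatisfiable

(x5) alone gives x5 = True.
(¬x8) alone gives x8 = False.
(x1) alone gives x1 = True.
(x7) alone gives x7 = True.
(x2) alone gives x2 = True.
(x3) alone gives x3 = True.
Now (¬x3) is unsatisfied and unit — conflict.
No assignment satisfies every clause.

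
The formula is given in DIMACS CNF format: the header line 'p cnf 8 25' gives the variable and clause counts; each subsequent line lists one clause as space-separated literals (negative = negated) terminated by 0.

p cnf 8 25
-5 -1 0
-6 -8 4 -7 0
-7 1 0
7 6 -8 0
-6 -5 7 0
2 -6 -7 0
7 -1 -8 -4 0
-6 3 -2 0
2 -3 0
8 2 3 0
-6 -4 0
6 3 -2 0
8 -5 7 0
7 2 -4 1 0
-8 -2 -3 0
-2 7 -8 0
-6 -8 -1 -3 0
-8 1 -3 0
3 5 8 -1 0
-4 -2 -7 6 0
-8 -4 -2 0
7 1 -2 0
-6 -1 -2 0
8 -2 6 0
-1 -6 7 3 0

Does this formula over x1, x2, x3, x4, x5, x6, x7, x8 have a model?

Suppose x5 = False.
Suppose x7 = True.
From the singleton clause (x1), x1 = True.
Suppose x2 = False.
From the singleton clause (¬x6), x6 = False.
From the singleton clause (¬x3), x3 = False.
From the singleton clause (x8), x8 = True.
No clause remains; x4 is free.
A satisfying assignment: x1 ↦ True,  x2 ↦ False,  x3 ↦ False,  x4 ↦ False,  x5 ↦ False,  x6 ↦ False,  x7 ↦ True,  x8 ↦ True.

Yes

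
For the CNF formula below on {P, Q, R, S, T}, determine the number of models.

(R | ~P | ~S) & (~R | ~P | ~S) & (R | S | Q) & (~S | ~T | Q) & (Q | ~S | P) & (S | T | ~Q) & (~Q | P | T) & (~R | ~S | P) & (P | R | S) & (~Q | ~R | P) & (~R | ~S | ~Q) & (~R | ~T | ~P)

5

There are 2^5 = 32 truth assignments over (P, Q, R, S, T).
Split on Q. With Q = 1, the clauses containing Q are satisfied and ~Q drops from the rest; 2 of the 2^4 = 16 assignments to the other variables satisfy what remains.
With Q = 0, by the same count on the reduced clause set, 3 assignments work.
Total: 2 + 3 = 5.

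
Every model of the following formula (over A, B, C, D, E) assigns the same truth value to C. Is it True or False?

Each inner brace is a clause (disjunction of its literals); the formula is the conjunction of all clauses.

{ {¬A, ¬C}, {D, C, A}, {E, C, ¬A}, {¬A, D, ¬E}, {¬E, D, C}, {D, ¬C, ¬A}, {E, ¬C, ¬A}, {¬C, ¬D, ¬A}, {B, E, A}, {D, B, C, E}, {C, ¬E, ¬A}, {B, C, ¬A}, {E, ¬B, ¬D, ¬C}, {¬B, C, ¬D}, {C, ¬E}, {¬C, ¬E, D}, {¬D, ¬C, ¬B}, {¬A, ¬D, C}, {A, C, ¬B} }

Suppose C = False.
From the singleton clause (¬E), E = False.
From the singleton clause (¬A), A = False.
From the singleton clause (D), D = True.
From the singleton clause (B), B = True.
But (¬B) is also a unit clause — contradiction.
So every satisfying assignment has C = True.

True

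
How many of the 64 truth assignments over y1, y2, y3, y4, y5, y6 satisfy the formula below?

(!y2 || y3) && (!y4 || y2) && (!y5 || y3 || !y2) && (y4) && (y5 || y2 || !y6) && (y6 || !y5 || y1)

There are 2^6 = 64 truth assignments over (y1, y2, y3, y4, y5, y6).
Split on y4. With y4 = true, the clauses containing y4 are satisfied and !y4 drops from the rest; 7 of the 2^5 = 32 assignments to the other variables satisfy what remains.
With y4 = false, by the same count on the reduced clause set, 0 assignments work.
Total: 7 + 0 = 7.

7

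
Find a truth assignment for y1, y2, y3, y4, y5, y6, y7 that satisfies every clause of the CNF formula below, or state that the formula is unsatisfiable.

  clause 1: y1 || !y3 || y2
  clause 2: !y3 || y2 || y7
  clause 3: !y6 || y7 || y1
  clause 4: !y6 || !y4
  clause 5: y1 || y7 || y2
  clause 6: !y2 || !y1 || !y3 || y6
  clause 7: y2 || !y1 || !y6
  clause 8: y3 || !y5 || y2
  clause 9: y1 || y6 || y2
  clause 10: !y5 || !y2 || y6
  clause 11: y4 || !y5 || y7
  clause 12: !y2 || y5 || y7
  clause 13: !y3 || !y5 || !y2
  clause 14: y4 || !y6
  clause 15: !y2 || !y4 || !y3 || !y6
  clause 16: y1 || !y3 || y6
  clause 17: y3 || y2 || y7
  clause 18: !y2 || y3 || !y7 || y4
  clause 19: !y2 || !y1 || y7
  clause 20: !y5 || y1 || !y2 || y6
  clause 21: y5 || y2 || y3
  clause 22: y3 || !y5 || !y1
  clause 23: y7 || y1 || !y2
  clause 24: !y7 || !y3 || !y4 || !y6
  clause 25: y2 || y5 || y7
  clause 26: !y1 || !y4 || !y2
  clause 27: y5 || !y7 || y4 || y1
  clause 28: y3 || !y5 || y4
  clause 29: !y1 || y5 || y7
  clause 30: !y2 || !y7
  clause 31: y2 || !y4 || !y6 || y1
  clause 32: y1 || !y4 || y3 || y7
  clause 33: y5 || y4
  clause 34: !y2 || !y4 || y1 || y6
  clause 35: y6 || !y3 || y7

Try y6 = false.
Try y1 = true.
Try y2 = false.
Try y3 = true.
From the singleton clause (y7), y7 = true.
Try y5 = true.
All clauses hold; y4 can take either value.

y1 ↦ true, y2 ↦ false, y3 ↦ true, y4 ↦ false, y5 ↦ true, y6 ↦ false, y7 ↦ true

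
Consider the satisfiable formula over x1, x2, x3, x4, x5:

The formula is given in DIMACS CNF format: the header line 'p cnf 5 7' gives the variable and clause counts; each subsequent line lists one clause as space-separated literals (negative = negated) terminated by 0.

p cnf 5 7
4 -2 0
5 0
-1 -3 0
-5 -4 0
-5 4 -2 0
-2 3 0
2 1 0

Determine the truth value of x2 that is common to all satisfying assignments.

Suppose x2 = True.
The clause (x4) is unit, so x4 = True.
The clause (x5) is unit, so x5 = True.
Now (¬x5) is unsatisfied and unit — conflict.
So every satisfying assignment has x2 = False.

False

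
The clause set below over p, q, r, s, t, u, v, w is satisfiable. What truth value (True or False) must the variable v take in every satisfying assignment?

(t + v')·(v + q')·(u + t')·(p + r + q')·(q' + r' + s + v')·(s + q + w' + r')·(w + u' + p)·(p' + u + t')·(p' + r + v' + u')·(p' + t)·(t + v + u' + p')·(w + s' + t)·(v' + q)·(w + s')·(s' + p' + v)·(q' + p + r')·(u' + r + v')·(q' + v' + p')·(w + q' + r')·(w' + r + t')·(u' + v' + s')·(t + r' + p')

False

Suppose v = 1.
From the singleton clause (t), t = 1.
From the singleton clause (u), u = 1.
From the singleton clause (q), q = 1.
From the singleton clause (r), r = 1.
From the singleton clause (s), s = 1.
That conflicts with the unit clause (s').
So every satisfying assignment has v = False.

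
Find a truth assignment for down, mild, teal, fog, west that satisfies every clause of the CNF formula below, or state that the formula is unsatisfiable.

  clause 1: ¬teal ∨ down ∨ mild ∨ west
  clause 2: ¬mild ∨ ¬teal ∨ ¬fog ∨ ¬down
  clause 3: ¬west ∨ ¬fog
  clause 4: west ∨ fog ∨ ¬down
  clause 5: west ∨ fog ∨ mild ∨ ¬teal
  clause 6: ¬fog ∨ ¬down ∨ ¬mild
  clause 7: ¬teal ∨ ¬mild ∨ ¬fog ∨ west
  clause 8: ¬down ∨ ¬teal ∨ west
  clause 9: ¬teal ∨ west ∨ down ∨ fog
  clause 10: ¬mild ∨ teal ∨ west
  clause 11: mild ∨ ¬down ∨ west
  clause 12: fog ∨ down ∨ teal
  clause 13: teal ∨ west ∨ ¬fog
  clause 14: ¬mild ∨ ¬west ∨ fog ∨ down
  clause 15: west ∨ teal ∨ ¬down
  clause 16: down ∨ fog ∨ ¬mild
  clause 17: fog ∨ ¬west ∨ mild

down: True; mild: True; teal: False; fog: False; west: True

Try west = True.
Unit clause (¬fog) forces fog = False.
Unit clause (mild) forces mild = True.
Unit clause (down) forces down = True.
No clause remains; teal is free.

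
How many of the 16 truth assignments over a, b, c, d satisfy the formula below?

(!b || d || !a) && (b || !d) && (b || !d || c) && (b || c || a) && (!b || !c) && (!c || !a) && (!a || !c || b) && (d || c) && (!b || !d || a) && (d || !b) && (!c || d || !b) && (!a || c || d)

2

There are 2^4 = 16 truth assignments over (a, b, c, d).
Check each against the 12 clauses (columns in the order a, b, c, d):
  F F F F  ✗ fails (b || c || a)
  F F F T  ✗ fails (b || !d)
  F F T F  ✓ satisfies all
  F F T T  ✗ fails (b || !d)
  F T F F  ✗ fails (d || c)
  F T F T  ✗ fails (!b || !d || a)
  F T T F  ✗ fails (!b || !c)
  F T T T  ✗ fails (!b || !c)
  T F F F  ✗ fails (d || c)
  T F F T  ✗ fails (b || !d)
  T F T F  ✗ fails (!c || !a)
  T F T T  ✗ fails (b || !d)
  T T F F  ✗ fails (!b || d || !a)
  T T F T  ✓ satisfies all
  T T T F  ✗ fails (!b || d || !a)
  T T T T  ✗ fails (!b || !c)
2 of the 16 rows are models.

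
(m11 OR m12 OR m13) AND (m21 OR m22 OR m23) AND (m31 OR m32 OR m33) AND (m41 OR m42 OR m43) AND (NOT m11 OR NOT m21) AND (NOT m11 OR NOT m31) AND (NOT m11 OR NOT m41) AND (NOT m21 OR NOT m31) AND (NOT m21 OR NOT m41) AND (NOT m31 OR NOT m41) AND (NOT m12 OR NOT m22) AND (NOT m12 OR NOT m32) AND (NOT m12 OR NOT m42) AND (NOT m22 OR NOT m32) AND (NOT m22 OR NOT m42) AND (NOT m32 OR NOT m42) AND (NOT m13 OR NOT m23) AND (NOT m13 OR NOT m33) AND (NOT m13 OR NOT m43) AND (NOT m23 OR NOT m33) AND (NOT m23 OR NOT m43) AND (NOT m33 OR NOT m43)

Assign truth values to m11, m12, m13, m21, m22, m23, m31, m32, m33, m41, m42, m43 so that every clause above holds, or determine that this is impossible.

Branch on m11: set m11 = false.
Branch on m12: set m12 = true.
The clause (NOT m22) is unit, so m22 = false.
The clause (NOT m32) is unit, so m32 = false.
The clause (NOT m42) is unit, so m42 = false.
Branch on m21: set m21 = true.
The clause (NOT m31) is unit, so m31 = false.
The clause (m33) is unit, so m33 = true.
The clause (NOT m41) is unit, so m41 = false.
The clause (m43) is unit, so m43 = true.
Now (NOT m43) is unsatisfied and unit — conflict.
Undo m21 and try m21 = false.
The clause (m23) is unit, so m23 = true.
The clause (NOT m13) is unit, so m13 = false.
The clause (NOT m33) is unit, so m33 = false.
The clause (m31) is unit, so m31 = true.
The clause (NOT m41) is unit, so m41 = false.
The clause (m43) is unit, so m43 = true.
Now (NOT m43) is unsatisfied and unit — conflict.
Either choice for m21 ends in contradiction.
Undo m12 and try m12 = false.
The clause (m13) is unit, so m13 = true.
The clause (NOT m23) is unit, so m23 = false.
The clause (NOT m33) is unit, so m33 = false.
The clause (NOT m43) is unit, so m43 = false.
Branch on m21: set m21 = true.
The clause (NOT m31) is unit, so m31 = false.
The clause (m32) is unit, so m32 = true.
The clause (NOT m41) is unit, so m41 = false.
The clause (m42) is unit, so m42 = true.
Now (NOT m42) is unsatisfied and unit — conflict.
Undo m21 and try m21 = false.
The clause (m22) is unit, so m22 = true.
The clause (NOT m32) is unit, so m32 = false.
The clause (m31) is unit, so m31 = true.
The clause (NOT m41) is unit, so m41 = false.
The clause (m42) is unit, so m42 = true.
Now (NOT m42) is unsatisfied and unit — conflict.
Either choice for m21 ends in contradiction.
Either choice for m12 ends in contradiction.
Undo m11 and try m11 = true.
The clause (NOT m21) is unit, so m21 = false.
The clause (NOT m31) is unit, so m31 = false.
The clause (NOT m41) is unit, so m41 = false.
Branch on m22: set m22 = true.
The clause (NOT m12) is unit, so m12 = false.
The clause (NOT m32) is unit, so m32 = false.
The clause (m33) is unit, so m33 = true.
The clause (NOT m42) is unit, so m42 = false.
The clause (m43) is unit, so m43 = true.
Now (NOT m43) is unsatisfied and unit — conflict.
Undo m22 and try m22 = false.
The clause (m23) is unit, so m23 = true.
The clause (NOT m13) is unit, so m13 = false.
The clause (NOT m33) is unit, so m33 = false.
The clause (m32) is unit, so m32 = true.
The clause (NOT m12) is unit, so m12 = false.
The clause (NOT m42) is unit, so m42 = false.
The clause (m43) is unit, so m43 = true.
Now (NOT m43) is unsatisfied and unit — conflict.
Either choice for m22 ends in contradiction.
Either choice for m11 ends in contradiction.

UNSATISFIABLE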